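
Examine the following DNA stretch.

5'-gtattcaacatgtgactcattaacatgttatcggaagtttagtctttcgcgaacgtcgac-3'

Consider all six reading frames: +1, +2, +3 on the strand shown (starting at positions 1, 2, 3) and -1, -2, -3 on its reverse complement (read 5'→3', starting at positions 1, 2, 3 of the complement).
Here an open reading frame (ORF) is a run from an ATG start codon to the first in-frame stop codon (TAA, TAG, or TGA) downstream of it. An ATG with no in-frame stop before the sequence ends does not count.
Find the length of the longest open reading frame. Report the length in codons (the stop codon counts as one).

Reverse complement (5'→3'): GTCGACGTTCGCGAAAGACTAAACTTCCGATAACATGTTAATGAGTCACATGTTGAATAC
Frame +1: GTA TTC AAC ATG TGA CTC ATT AAC ATG TTA TCG GAA GTT TAG TCT TTC GCG AAC GTC GAC — ATG at 10, stop TGA at 13 → 6 nt; ATG at 25, stop TAG at 40 → 18 nt.
Frame +2: TAT TCA ACA TGT GAC TCA TTA ACA TGT TAT CGG AAG TTT AGT CTT TCG CGA ACG TCG — no ATG→stop ORF.
Frame +3: ATT CAA CAT GTG ACT CAT TAA CAT GTT ATC GGA AGT TTA GTC TTT CGC GAA CGT CGA — no ATG→stop ORF.
Frame -1: GTC GAC GTT CGC GAA AGA CTA AAC TTC CGA TAA CAT GTT AAT GAG TCA CAT GTT GAA TAC — no ATG→stop ORF.
Frame -2: TCG ACG TTC GCG AAA GAC TAA ACT TCC GAT AAC ATG TTA ATG AGT CAC ATG TTG AAT — no ATG→stop ORF.
Frame -3: CGA CGT TCG CGA AAG ACT AAA CTT CCG ATA ACA TGT TAA TGA GTC ACA TGT TGA ATA — no ATG→stop ORF.
Longest: frame +1, positions 25–42, 18 nt = 6 codons = 5 aa. → 6 codons.

6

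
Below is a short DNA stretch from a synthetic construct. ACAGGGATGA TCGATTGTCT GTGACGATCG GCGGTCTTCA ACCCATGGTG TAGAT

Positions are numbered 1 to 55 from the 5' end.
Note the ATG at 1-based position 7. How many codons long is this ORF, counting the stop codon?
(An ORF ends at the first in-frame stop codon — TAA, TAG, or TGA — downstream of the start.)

6

Codons from position 7: ATG (7–9), ATC (10–12), GAT (13–15), TGT (16–18), CTG (19–21), TGA (22–24).
TGA is the first in-frame stop; that's 6 codons including the stop.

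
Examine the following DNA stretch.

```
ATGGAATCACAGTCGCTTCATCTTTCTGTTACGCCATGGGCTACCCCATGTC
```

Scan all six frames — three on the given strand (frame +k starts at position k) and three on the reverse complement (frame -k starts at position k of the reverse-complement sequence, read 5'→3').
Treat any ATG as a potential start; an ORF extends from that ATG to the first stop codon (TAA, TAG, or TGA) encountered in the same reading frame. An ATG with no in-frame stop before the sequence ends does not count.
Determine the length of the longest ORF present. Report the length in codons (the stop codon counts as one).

5

Reverse complement (5'→3'): GACATGGGGTAGCCCATGGCGTAACAGAAAGATGAAGCGACTGTGATTCCAT
Frame +1: ATG GAA TCA CAG TCG CTT CAT CTT TCT GTT ACG CCA TGG GCT ACC CCA TGT — no ATG→stop ORF.
Frame +2: TGG AAT CAC AGT CGC TTC ATC TTT CTG TTA CGC CAT GGG CTA CCC CAT GTC — no ATG→stop ORF.
Frame +3: GGA ATC ACA GTC GCT TCA TCT TTC TGT TAC GCC ATG GGC TAC CCC ATG — no ATG→stop ORF.
Frame -1: GAC ATG GGG TAG CCC ATG GCG TAA CAG AAA GAT GAA GCG ACT GTG ATT CCA — ATG at 4, stop TAG at 10 → 9 nt; ATG at 16, stop TAA at 22 → 9 nt.
Frame -2: ACA TGG GGT AGC CCA TGG CGT AAC AGA AAG ATG AAG CGA CTG TGA TTC CAT — ATG at 32, stop TGA at 44 → 15 nt.
Frame -3: CAT GGG GTA GCC CAT GGC GTA ACA GAA AGA TGA AGC GAC TGT GAT TCC — no ATG→stop ORF.
Longest: frame -2, positions 32–46, 15 nt = 5 codons = 4 aa. → 5 codons.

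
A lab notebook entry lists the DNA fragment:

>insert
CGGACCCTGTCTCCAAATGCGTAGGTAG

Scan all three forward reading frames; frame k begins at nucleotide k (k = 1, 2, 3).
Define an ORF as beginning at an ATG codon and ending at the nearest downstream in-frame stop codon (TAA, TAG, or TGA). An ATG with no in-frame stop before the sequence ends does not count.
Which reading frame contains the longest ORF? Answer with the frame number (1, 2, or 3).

2

Frame 1: CGG ACC CTG TCT CCA AAT GCG TAG GTA — no ATG→stop ORF.
Frame 2: GGA CCC TGT CTC CAA ATG CGT AGG TAG — ATG at 17, stop TAG at 26 → 12 nt.
Frame 3: GAC CCT GTC TCC AAA TGC GTA GGT — no ATG→stop ORF.
Longest ORF is 12 nt in frame 2 (positions 17–28).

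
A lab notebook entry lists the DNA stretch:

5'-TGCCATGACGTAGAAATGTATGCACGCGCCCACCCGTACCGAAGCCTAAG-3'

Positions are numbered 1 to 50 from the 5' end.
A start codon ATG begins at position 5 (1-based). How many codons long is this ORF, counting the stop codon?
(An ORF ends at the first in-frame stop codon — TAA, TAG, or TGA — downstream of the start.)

Codons from position 5: ATG (5–7), ACG (8–10), TAG (11–13).
TAG is the first in-frame stop; that's 3 codons including the stop.

3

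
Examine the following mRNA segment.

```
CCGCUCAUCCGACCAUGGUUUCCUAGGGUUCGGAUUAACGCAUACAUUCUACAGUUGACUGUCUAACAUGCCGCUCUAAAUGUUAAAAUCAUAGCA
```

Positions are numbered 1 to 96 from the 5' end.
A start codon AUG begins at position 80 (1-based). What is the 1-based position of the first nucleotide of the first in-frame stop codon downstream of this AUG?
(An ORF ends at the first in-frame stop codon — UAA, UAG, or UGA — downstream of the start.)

Codons from position 80: AUG (80–82), UUA (83–85), AAA (86–88), UCA (89–91), UAG (92–94).
UAG is a stop codon; it begins at position 92.

92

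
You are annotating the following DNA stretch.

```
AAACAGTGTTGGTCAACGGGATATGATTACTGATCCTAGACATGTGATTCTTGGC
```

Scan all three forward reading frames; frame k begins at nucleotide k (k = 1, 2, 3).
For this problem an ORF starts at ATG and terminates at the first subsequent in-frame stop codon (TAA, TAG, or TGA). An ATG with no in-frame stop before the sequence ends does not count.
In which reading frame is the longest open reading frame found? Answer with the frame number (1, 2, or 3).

Frame 1: AAA CAG TGT TGG TCA ACG GGA TAT GAT TAC TGA TCC TAG ACA TGT GAT TCT TGG — no ATG→stop ORF.
Frame 2: AAC AGT GTT GGT CAA CGG GAT ATG ATT ACT GAT CCT AGA CAT GTG ATT CTT GGC — no ATG→stop ORF.
Frame 3: ACA GTG TTG GTC AAC GGG ATA TGA TTA CTG ATC CTA GAC ATG TGA TTC TTG — ATG at 42, stop TGA at 45 → 6 nt.
Longest ORF is 6 nt in frame 3 (positions 42–47).

3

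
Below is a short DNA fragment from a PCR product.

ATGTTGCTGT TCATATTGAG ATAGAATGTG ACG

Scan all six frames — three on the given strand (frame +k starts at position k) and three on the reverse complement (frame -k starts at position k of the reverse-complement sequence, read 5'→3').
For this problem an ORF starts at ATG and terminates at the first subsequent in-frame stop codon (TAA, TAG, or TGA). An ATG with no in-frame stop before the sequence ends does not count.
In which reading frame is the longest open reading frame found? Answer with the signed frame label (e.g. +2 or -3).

Reverse complement (5'→3'): CGTCACATTCTATCTCAATATGAACAGCAACAT
Frame +1: ATG TTG CTG TTC ATA TTG AGA TAG AAT GTG ACG — ATG at 1, stop TAG at 22 → 24 nt.
Frame +2: TGT TGC TGT TCA TAT TGA GAT AGA ATG TGA — ATG at 26, stop TGA at 29 → 6 nt.
Frame +3: GTT GCT GTT CAT ATT GAG ATA GAA TGT GAC — no ATG→stop ORF.
Frame -1: CGT CAC ATT CTA TCT CAA TAT GAA CAG CAA CAT — no ATG→stop ORF.
Frame -2: GTC ACA TTC TAT CTC AAT ATG AAC AGC AAC — no ATG→stop ORF.
Frame -3: TCA CAT TCT ATC TCA ATA TGA ACA GCA ACA — no ATG→stop ORF.
Longest ORF is 24 nt in frame +1 (positions 1–24).

+1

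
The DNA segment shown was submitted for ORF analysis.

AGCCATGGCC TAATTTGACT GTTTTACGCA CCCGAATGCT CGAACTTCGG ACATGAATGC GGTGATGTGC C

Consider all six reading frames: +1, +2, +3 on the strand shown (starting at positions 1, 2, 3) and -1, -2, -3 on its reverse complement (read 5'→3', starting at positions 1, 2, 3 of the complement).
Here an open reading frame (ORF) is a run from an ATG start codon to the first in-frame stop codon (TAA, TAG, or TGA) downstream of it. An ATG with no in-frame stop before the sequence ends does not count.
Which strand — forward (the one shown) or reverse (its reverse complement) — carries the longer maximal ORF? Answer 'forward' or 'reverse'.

Reverse complement (5'→3'): GGCACATCACCGCATTCATGTCCGAAGTTCGAGCATTCGGGTGCGTAAAACAGTCAAATTAGGCCATGGCT
Frame +1: AGC CAT GGC CTA ATT TGA CTG TTT TAC GCA CCC GAA TGC TCG AAC TTC GGA CAT GAA TGC GGT GAT GTG — no ATG→stop ORF.
Frame +2: GCC ATG GCC TAA TTT GAC TGT TTT ACG CAC CCG AAT GCT CGA ACT TCG GAC ATG AAT GCG GTG ATG TGC — ATG at 5, stop TAA at 11 → 9 nt.
Frame +3: CCA TGG CCT AAT TTG ACT GTT TTA CGC ACC CGA ATG CTC GAA CTT CGG ACA TGA ATG CGG TGA TGT GCC — ATG at 36, stop TGA at 54 → 21 nt; ATG at 57, stop TGA at 63 → 9 nt.
Frame -1: GGC ACA TCA CCG CAT TCA TGT CCG AAG TTC GAG CAT TCG GGT GCG TAA AAC AGT CAA ATT AGG CCA TGG — no ATG→stop ORF.
Frame -2: GCA CAT CAC CGC ATT CAT GTC CGA AGT TCG AGC ATT CGG GTG CGT AAA ACA GTC AAA TTA GGC CAT GGC — no ATG→stop ORF.
Frame -3: CAC ATC ACC GCA TTC ATG TCC GAA GTT CGA GCA TTC GGG TGC GTA AAA CAG TCA AAT TAG GCC ATG GCT — ATG at 18, stop TAG at 60 → 45 nt.
Forward-strand max 21 nt; reverse-strand max 45 nt. The reverse strand has the longer ORF.

reverse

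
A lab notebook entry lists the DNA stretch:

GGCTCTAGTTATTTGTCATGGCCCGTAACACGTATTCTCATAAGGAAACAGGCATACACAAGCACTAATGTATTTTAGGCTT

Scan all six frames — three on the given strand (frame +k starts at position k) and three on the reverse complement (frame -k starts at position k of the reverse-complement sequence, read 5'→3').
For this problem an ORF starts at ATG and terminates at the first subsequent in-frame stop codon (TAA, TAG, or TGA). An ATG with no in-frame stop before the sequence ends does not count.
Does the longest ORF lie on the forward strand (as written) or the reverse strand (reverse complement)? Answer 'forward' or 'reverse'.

Reverse complement (5'→3'): AAGCCTAAAATACATTAGTGCTTGTGTATGCCTGTTTCCTTATGAGAATACGTGTTACGGGCCATGACAAATAACTAGAGCC
Frame +1: GGC TCT AGT TAT TTG TCA TGG CCC GTA ACA CGT ATT CTC ATA AGG AAA CAG GCA TAC ACA AGC ACT AAT GTA TTT TAG GCT — no ATG→stop ORF.
Frame +2: GCT CTA GTT ATT TGT CAT GGC CCG TAA CAC GTA TTC TCA TAA GGA AAC AGG CAT ACA CAA GCA CTA ATG TAT TTT AGG CTT — no ATG→stop ORF.
Frame +3: CTC TAG TTA TTT GTC ATG GCC CGT AAC ACG TAT TCT CAT AAG GAA ACA GGC ATA CAC AAG CAC TAA TGT ATT TTA GGC — ATG at 18, stop TAA at 66 → 51 nt.
Frame -1: AAG CCT AAA ATA CAT TAG TGC TTG TGT ATG CCT GTT TCC TTA TGA GAA TAC GTG TTA CGG GCC ATG ACA AAT AAC TAG AGC — ATG at 28, stop TGA at 43 → 18 nt; ATG at 64, stop TAG at 76 → 15 nt.
Frame -2: AGC CTA AAA TAC ATT AGT GCT TGT GTA TGC CTG TTT CCT TAT GAG AAT ACG TGT TAC GGG CCA TGA CAA ATA ACT AGA GCC — no ATG→stop ORF.
Frame -3: GCC TAA AAT ACA TTA GTG CTT GTG TAT GCC TGT TTC CTT ATG AGA ATA CGT GTT ACG GGC CAT GAC AAA TAA CTA GAG — ATG at 42, stop TAA at 72 → 33 nt.
Forward-strand max 51 nt; reverse-strand max 33 nt. The forward strand has the longer ORF.

forward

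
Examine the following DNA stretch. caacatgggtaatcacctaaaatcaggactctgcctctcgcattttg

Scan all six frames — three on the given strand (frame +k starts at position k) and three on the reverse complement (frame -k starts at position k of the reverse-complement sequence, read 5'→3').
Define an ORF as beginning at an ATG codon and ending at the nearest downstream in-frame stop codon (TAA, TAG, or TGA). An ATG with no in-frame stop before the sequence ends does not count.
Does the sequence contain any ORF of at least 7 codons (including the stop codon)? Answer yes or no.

yes

Reverse complement (5'→3'): CAAAATGCGAGAGGCAGAGTCCTGATTTTAGGTGATTACCCATGTTG
Frame +1: CAA CAT GGG TAA TCA CCT AAA ATC AGG ACT CTG CCT CTC GCA TTT — no ATG→stop ORF.
Frame +2: AAC ATG GGT AAT CAC CTA AAA TCA GGA CTC TGC CTC TCG CAT TTT — no ATG→stop ORF.
Frame +3: ACA TGG GTA ATC ACC TAA AAT CAG GAC TCT GCC TCT CGC ATT TTG — no ATG→stop ORF.
Frame -1: CAA AAT GCG AGA GGC AGA GTC CTG ATT TTA GGT GAT TAC CCA TGT — no ATG→stop ORF.
Frame -2: AAA ATG CGA GAG GCA GAG TCC TGA TTT TAG GTG ATT ACC CAT GTT — ATG at 5, stop TGA at 23 → 21 nt.
Frame -3: AAA TGC GAG AGG CAG AGT CCT GAT TTT AGG TGA TTA CCC ATG TTG — no ATG→stop ORF.
Frame -2 has an ORF of 7 codons (positions 5–25) ≥ 7, so yes.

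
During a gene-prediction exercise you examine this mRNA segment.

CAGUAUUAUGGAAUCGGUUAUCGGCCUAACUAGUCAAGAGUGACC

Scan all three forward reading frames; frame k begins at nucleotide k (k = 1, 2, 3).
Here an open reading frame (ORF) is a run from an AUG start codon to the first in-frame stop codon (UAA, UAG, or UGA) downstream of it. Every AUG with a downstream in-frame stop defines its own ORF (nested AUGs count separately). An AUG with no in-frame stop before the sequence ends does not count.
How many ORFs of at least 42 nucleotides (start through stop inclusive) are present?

0

Frame 1: CAG UAU UAU GGA AUC GGU UAU CGG CCU AAC UAG UCA AGA GUG ACC — no AUG→stop ORF.
Frame 2: AGU AUU AUG GAA UCG GUU AUC GGC CUA ACU AGU CAA GAG UGA — AUG at 8, stop UGA at 41 → 36 nt.
Frame 3: GUA UUA UGG AAU CGG UUA UCG GCC UAA CUA GUC AAG AGU GAC — no AUG→stop ORF.
No ORF reaches 42 nucleotides. Count = 0.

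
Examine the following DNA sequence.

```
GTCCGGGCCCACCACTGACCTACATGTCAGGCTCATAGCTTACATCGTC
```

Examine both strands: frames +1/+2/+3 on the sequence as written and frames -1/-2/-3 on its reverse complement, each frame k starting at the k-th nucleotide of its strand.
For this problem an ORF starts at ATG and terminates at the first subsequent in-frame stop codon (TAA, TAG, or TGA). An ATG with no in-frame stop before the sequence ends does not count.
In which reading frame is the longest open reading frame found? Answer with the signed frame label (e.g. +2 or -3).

Reverse complement (5'→3'): GACGATGTAAGCTATGAGCCTGACATGTAGGTCAGTGGTGGGCCCGGAC
Frame +1: GTC CGG GCC CAC CAC TGA CCT ACA TGT CAG GCT CAT AGC TTA CAT CGT — no ATG→stop ORF.
Frame +2: TCC GGG CCC ACC ACT GAC CTA CAT GTC AGG CTC ATA GCT TAC ATC GTC — no ATG→stop ORF.
Frame +3: CCG GGC CCA CCA CTG ACC TAC ATG TCA GGC TCA TAG CTT ACA TCG — ATG at 24, stop TAG at 36 → 15 nt.
Frame -1: GAC GAT GTA AGC TAT GAG CCT GAC ATG TAG GTC AGT GGT GGG CCC GGA — ATG at 25, stop TAG at 28 → 6 nt.
Frame -2: ACG ATG TAA GCT ATG AGC CTG ACA TGT AGG TCA GTG GTG GGC CCG GAC — ATG at 5, stop TAA at 8 → 6 nt.
Frame -3: CGA TGT AAG CTA TGA GCC TGA CAT GTA GGT CAG TGG TGG GCC CGG — no ATG→stop ORF.
Longest ORF is 15 nt in frame +3 (positions 24–38).

+3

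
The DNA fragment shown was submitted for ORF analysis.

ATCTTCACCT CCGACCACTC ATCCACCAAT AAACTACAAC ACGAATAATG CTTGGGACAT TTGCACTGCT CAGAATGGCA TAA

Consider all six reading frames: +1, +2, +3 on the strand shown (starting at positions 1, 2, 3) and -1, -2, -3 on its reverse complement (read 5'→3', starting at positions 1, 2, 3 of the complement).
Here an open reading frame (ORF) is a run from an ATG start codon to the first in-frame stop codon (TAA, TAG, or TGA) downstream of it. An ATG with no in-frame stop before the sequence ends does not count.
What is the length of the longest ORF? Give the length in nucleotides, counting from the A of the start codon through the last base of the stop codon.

Reverse complement (5'→3'): TTATGCCATTCTGAGCAGTGCAAATGTCCCAAGCATTATTCGTGTTGTAGTTTATTGGTGGATGAGTGGTCGGAGGTGAAGAT
Frame +1: ATC TTC ACC TCC GAC CAC TCA TCC ACC AAT AAA CTA CAA CAC GAA TAA TGC TTG GGA CAT TTG CAC TGC TCA GAA TGG CAT — no ATG→stop ORF.
Frame +2: TCT TCA CCT CCG ACC ACT CAT CCA CCA ATA AAC TAC AAC ACG AAT AAT GCT TGG GAC ATT TGC ACT GCT CAG AAT GGC ATA — no ATG→stop ORF.
Frame +3: CTT CAC CTC CGA CCA CTC ATC CAC CAA TAA ACT ACA ACA CGA ATA ATG CTT GGG ACA TTT GCA CTG CTC AGA ATG GCA TAA — ATG at 48, stop TAA at 81 → 36 nt; ATG at 75, stop TAA at 81 → 9 nt.
Frame -1: TTA TGC CAT TCT GAG CAG TGC AAA TGT CCC AAG CAT TAT TCG TGT TGT AGT TTA TTG GTG GAT GAG TGG TCG GAG GTG AAG — no ATG→stop ORF.
Frame -2: TAT GCC ATT CTG AGC AGT GCA AAT GTC CCA AGC ATT ATT CGT GTT GTA GTT TAT TGG TGG ATG AGT GGT CGG AGG TGA AGA — ATG at 62, stop TGA at 77 → 18 nt.
Frame -3: ATG CCA TTC TGA GCA GTG CAA ATG TCC CAA GCA TTA TTC GTG TTG TAG TTT ATT GGT GGA TGA GTG GTC GGA GGT GAA GAT — ATG at 3, stop TGA at 12 → 12 nt; ATG at 24, stop TAG at 48 → 27 nt.
Longest: frame +3, positions 48–83, 36 nt = 12 codons = 11 aa. → 36 nucleotides.

36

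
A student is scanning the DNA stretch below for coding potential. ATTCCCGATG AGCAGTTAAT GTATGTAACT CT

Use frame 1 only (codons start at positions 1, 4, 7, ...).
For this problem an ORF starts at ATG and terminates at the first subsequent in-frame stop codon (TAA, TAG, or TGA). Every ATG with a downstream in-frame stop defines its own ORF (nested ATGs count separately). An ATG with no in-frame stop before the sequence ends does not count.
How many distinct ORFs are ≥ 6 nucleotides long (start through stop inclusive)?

Frame 1: ATT CCC GAT GAG CAG TTA ATG TAT GTA ACT — no ATG→stop ORF.
No ORF reaches 6 nucleotides. Count = 0.

0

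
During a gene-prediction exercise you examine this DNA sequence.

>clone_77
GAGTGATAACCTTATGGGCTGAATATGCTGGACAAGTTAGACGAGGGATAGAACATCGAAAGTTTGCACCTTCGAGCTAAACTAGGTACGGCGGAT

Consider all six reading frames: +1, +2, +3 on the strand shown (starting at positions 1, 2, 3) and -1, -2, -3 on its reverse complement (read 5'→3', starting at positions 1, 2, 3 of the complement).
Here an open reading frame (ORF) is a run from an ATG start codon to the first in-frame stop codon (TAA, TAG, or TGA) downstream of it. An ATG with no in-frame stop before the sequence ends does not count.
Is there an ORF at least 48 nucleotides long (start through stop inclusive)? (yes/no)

no

Reverse complement (5'→3'): ATCCGCCGTACCTAGTTTAGCTCGAAGGTGCAAACTTTCGATGTTCTATCCCTCGTCTAACTTGTCCAGCATATTCAGCCCATAAGGTTATCACTC
Frame +1: GAG TGA TAA CCT TAT GGG CTG AAT ATG CTG GAC AAG TTA GAC GAG GGA TAG AAC ATC GAA AGT TTG CAC CTT CGA GCT AAA CTA GGT ACG GCG GAT — ATG at 25, stop TAG at 49 → 27 nt.
Frame +2: AGT GAT AAC CTT ATG GGC TGA ATA TGC TGG ACA AGT TAG ACG AGG GAT AGA ACA TCG AAA GTT TGC ACC TTC GAG CTA AAC TAG GTA CGG CGG — ATG at 14, stop TGA at 20 → 9 nt.
Frame +3: GTG ATA ACC TTA TGG GCT GAA TAT GCT GGA CAA GTT AGA CGA GGG ATA GAA CAT CGA AAG TTT GCA CCT TCG AGC TAA ACT AGG TAC GGC GGA — no ATG→stop ORF.
Frame -1: ATC CGC CGT ACC TAG TTT AGC TCG AAG GTG CAA ACT TTC GAT GTT CTA TCC CTC GTC TAA CTT GTC CAG CAT ATT CAG CCC ATA AGG TTA TCA CTC — no ATG→stop ORF.
Frame -2: TCC GCC GTA CCT AGT TTA GCT CGA AGG TGC AAA CTT TCG ATG TTC TAT CCC TCG TCT AAC TTG TCC AGC ATA TTC AGC CCA TAA GGT TAT CAC — ATG at 41, stop TAA at 83 → 45 nt.
Frame -3: CCG CCG TAC CTA GTT TAG CTC GAA GGT GCA AAC TTT CGA TGT TCT ATC CCT CGT CTA ACT TGT CCA GCA TAT TCA GCC CAT AAG GTT ATC ACT — no ATG→stop ORF.
Largest ORF found is 45 nucleotides < 48, so no.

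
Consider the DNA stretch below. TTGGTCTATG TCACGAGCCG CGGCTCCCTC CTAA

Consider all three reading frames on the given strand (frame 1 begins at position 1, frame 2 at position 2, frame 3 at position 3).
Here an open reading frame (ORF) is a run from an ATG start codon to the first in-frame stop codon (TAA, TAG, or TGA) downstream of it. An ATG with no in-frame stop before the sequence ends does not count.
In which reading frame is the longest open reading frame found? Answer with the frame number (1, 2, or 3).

2

Frame 1: TTG GTC TAT GTC ACG AGC CGC GGC TCC CTC CTA — no ATG→stop ORF.
Frame 2: TGG TCT ATG TCA CGA GCC GCG GCT CCC TCC TAA — ATG at 8, stop TAA at 32 → 27 nt.
Frame 3: GGT CTA TGT CAC GAG CCG CGG CTC CCT CCT — no ATG→stop ORF.
Longest ORF is 27 nt in frame 2 (positions 8–34).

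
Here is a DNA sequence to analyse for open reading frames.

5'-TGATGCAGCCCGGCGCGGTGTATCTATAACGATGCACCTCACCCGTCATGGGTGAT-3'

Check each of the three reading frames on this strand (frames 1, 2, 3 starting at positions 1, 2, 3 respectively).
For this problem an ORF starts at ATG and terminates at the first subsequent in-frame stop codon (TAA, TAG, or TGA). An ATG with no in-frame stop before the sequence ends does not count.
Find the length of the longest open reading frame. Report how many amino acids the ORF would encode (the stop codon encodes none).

Frame 1: TGA TGC AGC CCG GCG CGG TGT ATC TAT AAC GAT GCA CCT CAC CCG TCA TGG GTG — no ATG→stop ORF.
Frame 2: GAT GCA GCC CGG CGC GGT GTA TCT ATA ACG ATG CAC CTC ACC CGT CAT GGG TGA — ATG at 32, stop TGA at 53 → 24 nt.
Frame 3: ATG CAG CCC GGC GCG GTG TAT CTA TAA CGA TGC ACC TCA CCC GTC ATG GGT GAT — ATG at 3, stop TAA at 27 → 27 nt.
Longest: frame 3, positions 3–29, 27 nt = 9 codons = 8 aa. → 8 amino acids.

8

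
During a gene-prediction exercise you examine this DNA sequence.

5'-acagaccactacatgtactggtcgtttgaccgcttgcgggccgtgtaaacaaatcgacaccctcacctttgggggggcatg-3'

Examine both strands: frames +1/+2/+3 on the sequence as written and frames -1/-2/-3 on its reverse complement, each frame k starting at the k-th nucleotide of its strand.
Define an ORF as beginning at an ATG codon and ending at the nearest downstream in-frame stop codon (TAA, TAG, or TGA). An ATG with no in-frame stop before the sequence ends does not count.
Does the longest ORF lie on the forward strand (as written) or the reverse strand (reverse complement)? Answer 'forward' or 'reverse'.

forward

Reverse complement (5'→3'): CATGCCCCCCCAAAGGTGAGGGTGTCGATTTGTTTACACGGCCCGCAAGCGGTCAAACGACCAGTACATGTAGTGGTCTGT
Frame +1: ACA GAC CAC TAC ATG TAC TGG TCG TTT GAC CGC TTG CGG GCC GTG TAA ACA AAT CGA CAC CCT CAC CTT TGG GGG GGC ATG — ATG at 13, stop TAA at 46 → 36 nt.
Frame +2: CAG ACC ACT ACA TGT ACT GGT CGT TTG ACC GCT TGC GGG CCG TGT AAA CAA ATC GAC ACC CTC ACC TTT GGG GGG GCA — no ATG→stop ORF.
Frame +3: AGA CCA CTA CAT GTA CTG GTC GTT TGA CCG CTT GCG GGC CGT GTA AAC AAA TCG ACA CCC TCA CCT TTG GGG GGG CAT — no ATG→stop ORF.
Frame -1: CAT GCC CCC CCA AAG GTG AGG GTG TCG ATT TGT TTA CAC GGC CCG CAA GCG GTC AAA CGA CCA GTA CAT GTA GTG GTC TGT — no ATG→stop ORF.
Frame -2: ATG CCC CCC CAA AGG TGA GGG TGT CGA TTT GTT TAC ACG GCC CGC AAG CGG TCA AAC GAC CAG TAC ATG TAG TGG TCT — ATG at 2, stop TGA at 17 → 18 nt; ATG at 68, stop TAG at 71 → 6 nt.
Frame -3: TGC CCC CCC AAA GGT GAG GGT GTC GAT TTG TTT ACA CGG CCC GCA AGC GGT CAA ACG ACC AGT ACA TGT AGT GGT CTG — no ATG→stop ORF.
Forward-strand max 36 nt; reverse-strand max 18 nt. The forward strand has the longer ORF.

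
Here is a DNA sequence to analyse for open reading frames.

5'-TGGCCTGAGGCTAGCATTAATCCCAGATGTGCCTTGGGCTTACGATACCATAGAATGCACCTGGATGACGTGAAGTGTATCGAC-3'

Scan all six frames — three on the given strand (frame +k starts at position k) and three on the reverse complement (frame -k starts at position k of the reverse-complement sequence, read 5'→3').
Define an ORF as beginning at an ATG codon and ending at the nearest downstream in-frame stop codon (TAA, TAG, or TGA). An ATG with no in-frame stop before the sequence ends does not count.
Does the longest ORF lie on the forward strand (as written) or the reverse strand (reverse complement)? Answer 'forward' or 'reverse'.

Reverse complement (5'→3'): GTCGATACACTTCACGTCATCCAGGTGCATTCTATGGTATCGTAAGCCCAAGGCACATCTGGGATTAATGCTAGCCTCAGGCCA
Frame +1: TGG CCT GAG GCT AGC ATT AAT CCC AGA TGT GCC TTG GGC TTA CGA TAC CAT AGA ATG CAC CTG GAT GAC GTG AAG TGT ATC GAC — no ATG→stop ORF.
Frame +2: GGC CTG AGG CTA GCA TTA ATC CCA GAT GTG CCT TGG GCT TAC GAT ACC ATA GAA TGC ACC TGG ATG ACG TGA AGT GTA TCG — ATG at 65, stop TGA at 71 → 9 nt.
Frame +3: GCC TGA GGC TAG CAT TAA TCC CAG ATG TGC CTT GGG CTT ACG ATA CCA TAG AAT GCA CCT GGA TGA CGT GAA GTG TAT CGA — ATG at 27, stop TAG at 51 → 27 nt.
Frame -1: GTC GAT ACA CTT CAC GTC ATC CAG GTG CAT TCT ATG GTA TCG TAA GCC CAA GGC ACA TCT GGG ATT AAT GCT AGC CTC AGG CCA — ATG at 34, stop TAA at 43 → 12 nt.
Frame -2: TCG ATA CAC TTC ACG TCA TCC AGG TGC ATT CTA TGG TAT CGT AAG CCC AAG GCA CAT CTG GGA TTA ATG CTA GCC TCA GGC — no ATG→stop ORF.
Frame -3: CGA TAC ACT TCA CGT CAT CCA GGT GCA TTC TAT GGT ATC GTA AGC CCA AGG CAC ATC TGG GAT TAA TGC TAG CCT CAG GCC — no ATG→stop ORF.
Forward-strand max 27 nt; reverse-strand max 12 nt. The forward strand has the longer ORF.

forward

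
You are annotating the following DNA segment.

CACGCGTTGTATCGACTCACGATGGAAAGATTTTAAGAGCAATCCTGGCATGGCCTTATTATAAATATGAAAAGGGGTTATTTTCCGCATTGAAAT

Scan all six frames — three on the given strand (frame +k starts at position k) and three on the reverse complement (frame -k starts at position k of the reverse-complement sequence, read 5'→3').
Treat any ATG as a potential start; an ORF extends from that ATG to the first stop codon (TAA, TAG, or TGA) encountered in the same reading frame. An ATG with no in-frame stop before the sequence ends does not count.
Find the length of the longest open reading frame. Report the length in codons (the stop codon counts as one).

9

Reverse complement (5'→3'): ATTTCAATGCGGAAAATAACCCCTTTTCATATTTATAATAAGGCCATGCCAGGATTGCTCTTAAAATCTTTCCATCGTGAGTCGATACAACGCGTG
Frame +1: CAC GCG TTG TAT CGA CTC ACG ATG GAA AGA TTT TAA GAG CAA TCC TGG CAT GGC CTT ATT ATA AAT ATG AAA AGG GGT TAT TTT CCG CAT TGA AAT — ATG at 22, stop TAA at 34 → 15 nt; ATG at 67, stop TGA at 91 → 27 nt.
Frame +2: ACG CGT TGT ATC GAC TCA CGA TGG AAA GAT TTT AAG AGC AAT CCT GGC ATG GCC TTA TTA TAA ATA TGA AAA GGG GTT ATT TTC CGC ATT GAA — ATG at 50, stop TAA at 62 → 15 nt.
Frame +3: CGC GTT GTA TCG ACT CAC GAT GGA AAG ATT TTA AGA GCA ATC CTG GCA TGG CCT TAT TAT AAA TAT GAA AAG GGG TTA TTT TCC GCA TTG AAA — no ATG→stop ORF.
Frame -1: ATT TCA ATG CGG AAA ATA ACC CCT TTT CAT ATT TAT AAT AAG GCC ATG CCA GGA TTG CTC TTA AAA TCT TTC CAT CGT GAG TCG ATA CAA CGC GTG — no ATG→stop ORF.
Frame -2: TTT CAA TGC GGA AAA TAA CCC CTT TTC ATA TTT ATA ATA AGG CCA TGC CAG GAT TGC TCT TAA AAT CTT TCC ATC GTG AGT CGA TAC AAC GCG — no ATG→stop ORF.
Frame -3: TTC AAT GCG GAA AAT AAC CCC TTT TCA TAT TTA TAA TAA GGC CAT GCC AGG ATT GCT CTT AAA ATC TTT CCA TCG TGA GTC GAT ACA ACG CGT — no ATG→stop ORF.
Longest: frame +1, positions 67–93, 27 nt = 9 codons = 8 aa. → 9 codons.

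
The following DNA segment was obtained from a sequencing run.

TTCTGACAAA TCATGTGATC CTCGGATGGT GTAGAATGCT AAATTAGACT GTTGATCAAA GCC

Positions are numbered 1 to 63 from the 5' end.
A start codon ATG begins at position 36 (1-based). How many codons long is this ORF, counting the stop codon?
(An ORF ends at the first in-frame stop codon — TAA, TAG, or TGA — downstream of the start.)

Codons from position 36: ATG (36–38), CTA (39–41), AAT (42–44), TAG (45–47).
TAG is the first in-frame stop; that's 4 codons including the stop.

4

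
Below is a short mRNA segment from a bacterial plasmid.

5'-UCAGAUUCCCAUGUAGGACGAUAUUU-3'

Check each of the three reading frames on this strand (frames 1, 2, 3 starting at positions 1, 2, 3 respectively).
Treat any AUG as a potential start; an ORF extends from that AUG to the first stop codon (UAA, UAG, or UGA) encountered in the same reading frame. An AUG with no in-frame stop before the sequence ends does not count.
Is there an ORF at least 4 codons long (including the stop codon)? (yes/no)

no

Frame 1: UCA GAU UCC CAU GUA GGA CGA UAU — no AUG→stop ORF.
Frame 2: CAG AUU CCC AUG UAG GAC GAU AUU — AUG at 11, stop UAG at 14 → 6 nt.
Frame 3: AGA UUC CCA UGU AGG ACG AUA UUU — no AUG→stop ORF.
Largest ORF found is 2 codons < 4, so no.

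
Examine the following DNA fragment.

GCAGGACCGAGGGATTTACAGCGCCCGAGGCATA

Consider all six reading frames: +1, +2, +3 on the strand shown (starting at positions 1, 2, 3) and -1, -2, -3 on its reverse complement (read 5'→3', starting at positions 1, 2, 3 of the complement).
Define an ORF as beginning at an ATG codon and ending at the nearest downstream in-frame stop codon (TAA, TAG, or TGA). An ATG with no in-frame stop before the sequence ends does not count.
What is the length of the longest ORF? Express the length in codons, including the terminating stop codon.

6

Reverse complement (5'→3'): TATGCCTCGGGCGCTGTAAATCCCTCGGTCCTGC
Frame +1: GCA GGA CCG AGG GAT TTA CAG CGC CCG AGG CAT — no ATG→stop ORF.
Frame +2: CAG GAC CGA GGG ATT TAC AGC GCC CGA GGC ATA — no ATG→stop ORF.
Frame +3: AGG ACC GAG GGA TTT ACA GCG CCC GAG GCA — no ATG→stop ORF.
Frame -1: TAT GCC TCG GGC GCT GTA AAT CCC TCG GTC CTG — no ATG→stop ORF.
Frame -2: ATG CCT CGG GCG CTG TAA ATC CCT CGG TCC TGC — ATG at 2, stop TAA at 17 → 18 nt.
Frame -3: TGC CTC GGG CGC TGT AAA TCC CTC GGT CCT — no ATG→stop ORF.
Longest: frame -2, positions 2–19, 18 nt = 6 codons = 5 aa. → 6 codons.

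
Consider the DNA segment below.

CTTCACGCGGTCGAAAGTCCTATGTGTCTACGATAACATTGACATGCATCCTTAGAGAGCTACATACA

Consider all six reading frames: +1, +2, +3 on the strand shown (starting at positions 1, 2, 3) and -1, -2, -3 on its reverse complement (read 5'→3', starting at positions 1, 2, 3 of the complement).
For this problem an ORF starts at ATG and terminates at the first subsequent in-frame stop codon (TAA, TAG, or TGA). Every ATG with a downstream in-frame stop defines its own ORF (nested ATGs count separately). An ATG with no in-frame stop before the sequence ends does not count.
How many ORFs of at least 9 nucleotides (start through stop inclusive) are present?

5

Reverse complement (5'→3'): TGTATGTAGCTCTCTAAGGATGCATGTCAATGTTATCGTAGACACATAGGACTTTCGACCGCGTGAAG
Frame +1: CTT CAC GCG GTC GAA AGT CCT ATG TGT CTA CGA TAA CAT TGA CAT GCA TCC TTA GAG AGC TAC ATA — ATG at 22, stop TAA at 34 → 15 nt.
Frame +2: TTC ACG CGG TCG AAA GTC CTA TGT GTC TAC GAT AAC ATT GAC ATG CAT CCT TAG AGA GCT ACA TAC — ATG at 44, stop TAG at 53 → 12 nt.
Frame +3: TCA CGC GGT CGA AAG TCC TAT GTG TCT ACG ATA ACA TTG ACA TGC ATC CTT AGA GAG CTA CAT ACA — no ATG→stop ORF.
Frame -1: TGT ATG TAG CTC TCT AAG GAT GCA TGT CAA TGT TAT CGT AGA CAC ATA GGA CTT TCG ACC GCG TGA — ATG at 4, stop TAG at 7 → 6 nt.
Frame -2: GTA TGT AGC TCT CTA AGG ATG CAT GTC AAT GTT ATC GTA GAC ACA TAG GAC TTT CGA CCG CGT GAA — ATG at 20, stop TAG at 47 → 30 nt.
Frame -3: TAT GTA GCT CTC TAA GGA TGC ATG TCA ATG TTA TCG TAG ACA CAT AGG ACT TTC GAC CGC GTG AAG — ATG at 24, stop TAG at 39 → 18 nt; ATG at 30, stop TAG at 39 → 12 nt.
ORFs ≥ 9 nucleotides: frame +1 22–36 (15 nucleotides), frame +2 44–55 (12 nucleotides), frame -2 20–49 (30 nucleotides), frame -3 24–41 (18 nucleotides), frame -3 30–41 (12 nucleotides). Count = 5.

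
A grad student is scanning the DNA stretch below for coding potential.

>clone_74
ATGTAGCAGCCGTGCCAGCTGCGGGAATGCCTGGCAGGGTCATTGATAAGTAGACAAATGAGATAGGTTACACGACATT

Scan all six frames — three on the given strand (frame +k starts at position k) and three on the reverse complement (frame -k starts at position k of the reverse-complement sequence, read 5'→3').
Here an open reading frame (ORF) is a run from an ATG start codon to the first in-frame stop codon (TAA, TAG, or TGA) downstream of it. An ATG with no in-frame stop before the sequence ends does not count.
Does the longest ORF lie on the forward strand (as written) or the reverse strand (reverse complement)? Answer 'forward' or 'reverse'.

Reverse complement (5'→3'): AATGTCGTGTAACCTATCTCATTTGTCTACTTATCAATGACCCTGCCAGGCATTCCCGCAGCTGGCACGGCTGCTACAT
Frame +1: ATG TAG CAG CCG TGC CAG CTG CGG GAA TGC CTG GCA GGG TCA TTG ATA AGT AGA CAA ATG AGA TAG GTT ACA CGA CAT — ATG at 1, stop TAG at 4 → 6 nt; ATG at 58, stop TAG at 64 → 9 nt.
Frame +2: TGT AGC AGC CGT GCC AGC TGC GGG AAT GCC TGG CAG GGT CAT TGA TAA GTA GAC AAA TGA GAT AGG TTA CAC GAC ATT — no ATG→stop ORF.
Frame +3: GTA GCA GCC GTG CCA GCT GCG GGA ATG CCT GGC AGG GTC ATT GAT AAG TAG ACA AAT GAG ATA GGT TAC ACG ACA — ATG at 27, stop TAG at 51 → 27 nt.
Frame -1: AAT GTC GTG TAA CCT ATC TCA TTT GTC TAC TTA TCA ATG ACC CTG CCA GGC ATT CCC GCA GCT GGC ACG GCT GCT ACA — no ATG→stop ORF.
Frame -2: ATG TCG TGT AAC CTA TCT CAT TTG TCT ACT TAT CAA TGA CCC TGC CAG GCA TTC CCG CAG CTG GCA CGG CTG CTA CAT — ATG at 2, stop TGA at 38 → 39 nt.
Frame -3: TGT CGT GTA ACC TAT CTC ATT TGT CTA CTT ATC AAT GAC CCT GCC AGG CAT TCC CGC AGC TGG CAC GGC TGC TAC — no ATG→stop ORF.
Forward-strand max 27 nt; reverse-strand max 39 nt. The reverse strand has the longer ORF.

reverse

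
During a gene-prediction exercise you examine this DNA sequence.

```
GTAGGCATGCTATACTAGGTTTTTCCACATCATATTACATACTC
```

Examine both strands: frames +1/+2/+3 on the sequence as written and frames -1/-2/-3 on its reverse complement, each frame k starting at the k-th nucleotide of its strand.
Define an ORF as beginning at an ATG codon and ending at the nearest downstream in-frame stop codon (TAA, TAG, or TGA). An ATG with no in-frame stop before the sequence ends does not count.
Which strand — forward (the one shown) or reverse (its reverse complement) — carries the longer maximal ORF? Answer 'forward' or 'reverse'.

reverse

Reverse complement (5'→3'): GAGTATGTAATATGATGTGGAAAAACCTAGTATAGCATGCCTAC
Frame +1: GTA GGC ATG CTA TAC TAG GTT TTT CCA CAT CAT ATT ACA TAC — ATG at 7, stop TAG at 16 → 12 nt.
Frame +2: TAG GCA TGC TAT ACT AGG TTT TTC CAC ATC ATA TTA CAT ACT — no ATG→stop ORF.
Frame +3: AGG CAT GCT ATA CTA GGT TTT TCC ACA TCA TAT TAC ATA CTC — no ATG→stop ORF.
Frame -1: GAG TAT GTA ATA TGA TGT GGA AAA ACC TAG TAT AGC ATG CCT — no ATG→stop ORF.
Frame -2: AGT ATG TAA TAT GAT GTG GAA AAA CCT AGT ATA GCA TGC CTA — ATG at 5, stop TAA at 8 → 6 nt.
Frame -3: GTA TGT AAT ATG ATG TGG AAA AAC CTA GTA TAG CAT GCC TAC — ATG at 12, stop TAG at 33 → 24 nt; ATG at 15, stop TAG at 33 → 21 nt.
Forward-strand max 12 nt; reverse-strand max 24 nt. The reverse strand has the longer ORF.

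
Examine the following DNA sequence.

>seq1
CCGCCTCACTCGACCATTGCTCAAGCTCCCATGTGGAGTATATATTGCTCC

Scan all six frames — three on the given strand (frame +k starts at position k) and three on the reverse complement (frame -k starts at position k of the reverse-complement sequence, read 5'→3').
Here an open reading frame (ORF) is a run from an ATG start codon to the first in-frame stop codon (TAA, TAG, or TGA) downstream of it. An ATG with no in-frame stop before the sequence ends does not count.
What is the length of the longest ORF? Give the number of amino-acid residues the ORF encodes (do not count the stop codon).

Reverse complement (5'→3'): GGAGCAATATATACTCCACATGGGAGCTTGAGCAATGGTCGAGTGAGGCGG
Frame +1: CCG CCT CAC TCG ACC ATT GCT CAA GCT CCC ATG TGG AGT ATA TAT TGC TCC — no ATG→stop ORF.
Frame +2: CGC CTC ACT CGA CCA TTG CTC AAG CTC CCA TGT GGA GTA TAT ATT GCT — no ATG→stop ORF.
Frame +3: GCC TCA CTC GAC CAT TGC TCA AGC TCC CAT GTG GAG TAT ATA TTG CTC — no ATG→stop ORF.
Frame -1: GGA GCA ATA TAT ACT CCA CAT GGG AGC TTG AGC AAT GGT CGA GTG AGG CGG — no ATG→stop ORF.
Frame -2: GAG CAA TAT ATA CTC CAC ATG GGA GCT TGA GCA ATG GTC GAG TGA GGC — ATG at 20, stop TGA at 29 → 12 nt; ATG at 35, stop TGA at 44 → 12 nt.
Frame -3: AGC AAT ATA TAC TCC ACA TGG GAG CTT GAG CAA TGG TCG AGT GAG GCG — no ATG→stop ORF.
Longest: frame -2, positions 20–31, 12 nt = 4 codons = 3 aa. → 3 amino acids.

3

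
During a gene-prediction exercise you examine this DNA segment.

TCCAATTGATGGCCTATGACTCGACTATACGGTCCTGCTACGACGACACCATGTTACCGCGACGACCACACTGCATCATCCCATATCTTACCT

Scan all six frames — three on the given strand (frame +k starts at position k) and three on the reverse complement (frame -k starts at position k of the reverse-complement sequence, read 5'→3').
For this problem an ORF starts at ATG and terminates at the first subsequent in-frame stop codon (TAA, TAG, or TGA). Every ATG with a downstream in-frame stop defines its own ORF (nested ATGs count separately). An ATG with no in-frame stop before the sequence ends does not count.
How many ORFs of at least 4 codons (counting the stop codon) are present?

3

Reverse complement (5'→3'): AGGTAAGATATGGGATGATGCAGTGTGGTCGTCGCGGTAACATGGTGTCGTCGTAGCAGGACCGTATAGTCGAGTCATAGGCCATCAATTGGA
Frame +1: TCC AAT TGA TGG CCT ATG ACT CGA CTA TAC GGT CCT GCT ACG ACG ACA CCA TGT TAC CGC GAC GAC CAC ACT GCA TCA TCC CAT ATC TTA CCT — no ATG→stop ORF.
Frame +2: CCA ATT GAT GGC CTA TGA CTC GAC TAT ACG GTC CTG CTA CGA CGA CAC CAT GTT ACC GCG ACG ACC ACA CTG CAT CAT CCC ATA TCT TAC — no ATG→stop ORF.
Frame +3: CAA TTG ATG GCC TAT GAC TCG ACT ATA CGG TCC TGC TAC GAC GAC ACC ATG TTA CCG CGA CGA CCA CAC TGC ATC ATC CCA TAT CTT ACC — no ATG→stop ORF.
Frame -1: AGG TAA GAT ATG GGA TGA TGC AGT GTG GTC GTC GCG GTA ACA TGG TGT CGT CGT AGC AGG ACC GTA TAG TCG AGT CAT AGG CCA TCA ATT GGA — ATG at 10, stop TGA at 16 → 9 nt.
Frame -2: GGT AAG ATA TGG GAT GAT GCA GTG TGG TCG TCG CGG TAA CAT GGT GTC GTC GTA GCA GGA CCG TAT AGT CGA GTC ATA GGC CAT CAA TTG — no ATG→stop ORF.
Frame -3: GTA AGA TAT GGG ATG ATG CAG TGT GGT CGT CGC GGT AAC ATG GTG TCG TCG TAG CAG GAC CGT ATA GTC GAG TCA TAG GCC ATC AAT TGG — ATG at 15, stop TAG at 54 → 42 nt; ATG at 18, stop TAG at 54 → 39 nt; ATG at 42, stop TAG at 54 → 15 nt.
ORFs ≥ 4 codons: frame -3 15–56 (14 codons), frame -3 18–56 (13 codons), frame -3 42–56 (5 codons). Count = 3.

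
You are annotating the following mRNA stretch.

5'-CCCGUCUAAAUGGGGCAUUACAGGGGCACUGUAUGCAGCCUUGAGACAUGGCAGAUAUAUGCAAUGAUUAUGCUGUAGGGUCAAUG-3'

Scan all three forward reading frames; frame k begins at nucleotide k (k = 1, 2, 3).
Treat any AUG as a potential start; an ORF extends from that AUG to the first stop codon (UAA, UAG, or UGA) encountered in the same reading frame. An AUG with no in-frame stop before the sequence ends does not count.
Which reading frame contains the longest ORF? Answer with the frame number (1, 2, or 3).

1

Frame 1: CCC GUC UAA AUG GGG CAU UAC AGG GGC ACU GUA UGC AGC CUU GAG ACA UGG CAG AUA UAU GCA AUG AUU AUG CUG UAG GGU CAA — AUG at 10, stop UAG at 76 → 69 nt; AUG at 64, stop UAG at 76 → 15 nt; AUG at 70, stop UAG at 76 → 9 nt.
Frame 2: CCG UCU AAA UGG GGC AUU ACA GGG GCA CUG UAU GCA GCC UUG AGA CAU GGC AGA UAU AUG CAA UGA UUA UGC UGU AGG GUC AAU — AUG at 59, stop UGA at 65 → 9 nt.
Frame 3: CGU CUA AAU GGG GCA UUA CAG GGG CAC UGU AUG CAG CCU UGA GAC AUG GCA GAU AUA UGC AAU GAU UAU GCU GUA GGG UCA AUG — AUG at 33, stop UGA at 42 → 12 nt.
Longest ORF is 69 nt in frame 1 (positions 10–78).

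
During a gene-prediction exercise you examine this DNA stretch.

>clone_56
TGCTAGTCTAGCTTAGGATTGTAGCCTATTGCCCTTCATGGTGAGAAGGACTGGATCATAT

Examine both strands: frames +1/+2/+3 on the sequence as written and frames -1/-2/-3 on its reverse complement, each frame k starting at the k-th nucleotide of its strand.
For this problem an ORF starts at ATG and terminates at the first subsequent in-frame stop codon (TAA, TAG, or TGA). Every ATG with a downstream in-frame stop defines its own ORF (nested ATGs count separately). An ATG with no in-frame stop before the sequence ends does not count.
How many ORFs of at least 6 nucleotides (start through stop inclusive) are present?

2

Reverse complement (5'→3'): ATATGATCCAGTCCTTCTCACCATGAAGGGCAATAGGCTACAATCCTAAGCTAGACTAGCA
Frame +1: TGC TAG TCT AGC TTA GGA TTG TAG CCT ATT GCC CTT CAT GGT GAG AAG GAC TGG ATC ATA — no ATG→stop ORF.
Frame +2: GCT AGT CTA GCT TAG GAT TGT AGC CTA TTG CCC TTC ATG GTG AGA AGG ACT GGA TCA TAT — no ATG→stop ORF.
Frame +3: CTA GTC TAG CTT AGG ATT GTA GCC TAT TGC CCT TCA TGG TGA GAA GGA CTG GAT CAT — no ATG→stop ORF.
Frame -1: ATA TGA TCC AGT CCT TCT CAC CAT GAA GGG CAA TAG GCT ACA ATC CTA AGC TAG ACT AGC — no ATG→stop ORF.
Frame -2: TAT GAT CCA GTC CTT CTC ACC ATG AAG GGC AAT AGG CTA CAA TCC TAA GCT AGA CTA GCA — ATG at 23, stop TAA at 47 → 27 nt.
Frame -3: ATG ATC CAG TCC TTC TCA CCA TGA AGG GCA ATA GGC TAC AAT CCT AAG CTA GAC TAG — ATG at 3, stop TGA at 24 → 24 nt.
ORFs ≥ 6 nucleotides: frame -2 23–49 (27 nucleotides), frame -3 3–26 (24 nucleotides). Count = 2.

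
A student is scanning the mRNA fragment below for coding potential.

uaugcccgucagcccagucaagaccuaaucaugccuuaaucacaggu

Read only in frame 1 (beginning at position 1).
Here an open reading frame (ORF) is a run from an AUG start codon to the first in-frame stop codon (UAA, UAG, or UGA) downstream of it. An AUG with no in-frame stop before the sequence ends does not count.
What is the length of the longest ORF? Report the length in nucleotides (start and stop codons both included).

Frame 1: UAU GCC CGU CAG CCC AGU CAA GAC CUA AUC AUG CCU UAA UCA CAG — AUG at 31, stop UAA at 37 → 9 nt.
Longest: frame 1, positions 31–39, 9 nt = 3 codons = 2 aa. → 9 nucleotides.

9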